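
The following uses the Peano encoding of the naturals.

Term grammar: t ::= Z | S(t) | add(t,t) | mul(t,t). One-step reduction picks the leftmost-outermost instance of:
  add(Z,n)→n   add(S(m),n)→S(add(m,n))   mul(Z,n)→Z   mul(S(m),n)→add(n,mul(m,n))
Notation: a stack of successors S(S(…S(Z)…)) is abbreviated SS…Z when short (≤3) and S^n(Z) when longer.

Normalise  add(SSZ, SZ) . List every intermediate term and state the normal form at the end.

Answer: normal form = SSSZ  (in 3 steps)

Derivation:
  start: add(SSZ, SZ)
  [1] S(add(SZ, SZ))
  [2] S(S(add(Z, SZ)))
  [3] SSSZ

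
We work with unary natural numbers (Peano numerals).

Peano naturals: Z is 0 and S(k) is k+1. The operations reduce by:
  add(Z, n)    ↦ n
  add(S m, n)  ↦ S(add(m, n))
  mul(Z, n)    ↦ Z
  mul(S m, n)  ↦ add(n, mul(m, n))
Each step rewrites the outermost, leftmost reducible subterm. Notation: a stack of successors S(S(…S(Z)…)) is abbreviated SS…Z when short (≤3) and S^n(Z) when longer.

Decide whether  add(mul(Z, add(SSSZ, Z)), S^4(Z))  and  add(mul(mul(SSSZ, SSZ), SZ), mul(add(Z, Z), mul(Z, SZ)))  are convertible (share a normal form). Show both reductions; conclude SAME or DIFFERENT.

Answer: DIFFERENT — A ⇓ S^4(Z), B ⇓ S^6(Z)

Reduction:
Term A:
  start: add(mul(Z, add(SSSZ, Z)), S^4(Z))
  [1] add(Z, S^4(Z))
  [2] S^4(Z)

Term B:
  start: add(mul(mul(SSSZ, SSZ), SZ), mul(add(Z, Z), mul(Z, SZ)))
  [1] add(mul(add(SSZ, mul(SSZ, SSZ)), SZ), mul(add(Z, Z), mul(Z, SZ)))
  [2] add(mul(S(add(SZ, mul(SSZ, SSZ))), SZ), mul(add(Z, Z), mul(Z, SZ)))
  [3] add(add(SZ, mul(add(SZ, mul(SSZ, SSZ)), SZ)), mul(add(Z, Z), mul(Z, SZ)))
  [4] add(S(add(Z, mul(add(SZ, mul(SSZ, SSZ)), SZ))), mul(add(Z, Z), mul(Z, SZ)))
  [5] S(add(add(Z, mul(add(SZ, mul(SSZ, SSZ)), SZ)), mul(add(Z, Z), mul(Z, SZ))))
  [6] S(add(mul(add(SZ, mul(SSZ, SSZ)), SZ), mul(add(Z, Z), mul(Z, SZ))))
  [7] S(add(mul(S(add(Z, mul(SSZ, SSZ))), SZ), mul(add(Z, Z), mul(Z, SZ))))
  [8] S(add(add(SZ, mul(add(Z, mul(SSZ, SSZ)), SZ)), mul(add(Z, Z), mul(Z, SZ))))
  [9] S(add(S(add(Z, mul(add(Z, mul(SSZ, SSZ)), SZ))), mul(add(Z, Z), mul(Z, SZ))))
  [10] S(S(add(add(Z, mul(add(Z, mul(SSZ, SSZ)), SZ)), mul(add(Z, Z), mul(Z, SZ)))))
  [11] S(S(add(mul(add(Z, mul(SSZ, SSZ)), SZ), mul(add(Z, Z), mul(Z, SZ)))))
  [12] S(S(add(mul(mul(SSZ, SSZ), SZ), mul(add(Z, Z), mul(Z, SZ)))))
  [13] S(S(add(mul(add(SSZ, mul(SZ, SSZ)), SZ), mul(add(Z, Z), mul(Z, SZ)))))
  [14] S(S(add(mul(S(add(SZ, mul(SZ, SSZ))), SZ), mul(add(Z, Z), mul(Z, SZ)))))
  [15] S(S(add(add(SZ, mul(add(SZ, mul(SZ, SSZ)), SZ)), mul(add(Z, Z), mul(Z, SZ)))))
  [16] S(S(add(S(add(Z, mul(add(SZ, mul(SZ, SSZ)), SZ))), mul(add(Z, Z), mul(Z, SZ)))))
  [17] S(S(S(add(add(Z, mul(add(SZ, mul(SZ, SSZ)), SZ)), mul(add(Z, Z), mul(Z, SZ))))))
  [18] S(S(S(add(mul(add(SZ, mul(SZ, SSZ)), SZ), mul(add(Z, Z), mul(Z, SZ))))))
  [19] S(S(S(add(mul(S(add(Z, mul(SZ, SSZ))), SZ), mul(add(Z, Z), mul(Z, SZ))))))
  [20] S(S(S(add(add(SZ, mul(add(Z, mul(SZ, SSZ)), SZ)), mul(add(Z, Z), mul(Z, SZ))))))
  [21] S(S(S(add(S(add(Z, mul(add(Z, mul(SZ, SSZ)), SZ))), mul(add(Z, Z), mul(Z, SZ))))))
  [22] S(S(S(S(add(add(Z, mul(add(Z, mul(SZ, SSZ)), SZ)), mul(add(Z, Z), mul(Z, SZ)))))))
  [23] S(S(S(S(add(mul(add(Z, mul(SZ, SSZ)), SZ), mul(add(Z, Z), mul(Z, SZ)))))))
  [24] S(S(S(S(add(mul(mul(SZ, SSZ), SZ), mul(add(Z, Z), mul(Z, SZ)))))))
  [25] S(S(S(S(add(mul(add(SSZ, mul(Z, SSZ)), SZ), mul(add(Z, Z), mul(Z, SZ)))))))
  [26] S(S(S(S(add(mul(S(add(SZ, mul(Z, SSZ))), SZ), mul(add(Z, Z), mul(Z, SZ)))))))
  [27] S(S(S(S(add(add(SZ, mul(add(SZ, mul(Z, SSZ)), SZ)), mul(add(Z, Z), mul(Z, SZ)))))))
  [28] S(S(S(S(add(S(add(Z, mul(add(SZ, mul(Z, SSZ)), SZ))), mul(add(Z, Z), mul(Z, SZ)))))))
  [29] S(S(S(S(S(add(add(Z, mul(add(SZ, mul(Z, SSZ)), SZ)), mul(add(Z, Z), mul(Z, SZ))))))))
  [30] S(S(S(S(S(add(mul(add(SZ, mul(Z, SSZ)), SZ), mul(add(Z, Z), mul(Z, SZ))))))))
  [31] S(S(S(S(S(add(mul(S(add(Z, mul(Z, SSZ))), SZ), mul(add(Z, Z), mul(Z, SZ))))))))
  [32] S(S(S(S(S(add(add(SZ, mul(add(Z, mul(Z, SSZ)), SZ)), mul(add(Z, Z), mul(Z, SZ))))))))
  [33] S(S(S(S(S(add(S(add(Z, mul(add(Z, mul(Z, SSZ)), SZ))), mul(add(Z, Z), mul(Z, SZ))))))))
  [34] S(S(S(S(S(S(add(add(Z, mul(add(Z, mul(Z, SSZ)), SZ)), mul(add(Z, Z), mul(Z, SZ)))))))))
  [35] S(S(S(S(S(S(add(mul(add(Z, mul(Z, SSZ)), SZ), mul(add(Z, Z), mul(Z, SZ)))))))))
  [36] S(S(S(S(S(S(add(mul(mul(Z, SSZ), SZ), mul(add(Z, Z), mul(Z, SZ)))))))))
  [37] S(S(S(S(S(S(add(mul(Z, SZ), mul(add(Z, Z), mul(Z, SZ)))))))))
  [38] S(S(S(S(S(S(add(Z, mul(add(Z, Z), mul(Z, SZ)))))))))
  [39] S(S(S(S(S(S(mul(add(Z, Z), mul(Z, SZ))))))))
  [40] S(S(S(S(S(S(mul(Z, mul(Z, SZ))))))))
  [41] S^6(Z)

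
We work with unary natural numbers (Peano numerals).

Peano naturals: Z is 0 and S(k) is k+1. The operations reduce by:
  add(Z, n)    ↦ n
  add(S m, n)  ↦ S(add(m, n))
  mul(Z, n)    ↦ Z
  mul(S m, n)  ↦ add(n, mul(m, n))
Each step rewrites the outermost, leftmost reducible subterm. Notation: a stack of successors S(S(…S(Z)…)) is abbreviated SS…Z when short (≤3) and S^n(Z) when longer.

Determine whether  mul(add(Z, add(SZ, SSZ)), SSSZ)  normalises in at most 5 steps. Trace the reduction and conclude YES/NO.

Answer: NO — after 5 steps the term is S(S(add(SZ, mul(add(Z, SSZ), SSSZ)))), not yet normal

Reduction:
  start: mul(add(Z, add(SZ, SSZ)), SSSZ)
  step 1: mul(add(SZ, SSZ), SSSZ)
  step 2: mul(S(add(Z, SSZ)), SSSZ)
  step 3: add(SSSZ, mul(add(Z, SSZ), SSSZ))
  step 4: S(add(SSZ, mul(add(Z, SSZ), SSSZ)))
  step 5: S(S(add(SZ, mul(add(Z, SSZ), SSSZ))))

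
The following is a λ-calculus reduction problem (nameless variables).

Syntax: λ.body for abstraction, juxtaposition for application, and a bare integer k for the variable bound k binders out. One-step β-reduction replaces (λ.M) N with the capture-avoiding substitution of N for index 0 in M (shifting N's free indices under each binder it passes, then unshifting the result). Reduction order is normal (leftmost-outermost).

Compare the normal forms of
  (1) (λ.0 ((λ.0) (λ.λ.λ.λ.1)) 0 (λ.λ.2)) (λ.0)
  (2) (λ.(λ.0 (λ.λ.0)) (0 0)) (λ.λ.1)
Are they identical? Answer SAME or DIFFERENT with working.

Term A:
  start: (λ.0 ((λ.0) (λ.λ.λ.λ.1)) 0 (λ.λ.2)) (λ.0)
  step 1: (λ.0) ((λ.0) (λ.λ.λ.λ.1)) (λ.0) (λ.λ.λ.0)
  step 2: (λ.0) (λ.λ.λ.λ.1) (λ.0) (λ.λ.λ.0)
  step 3: (λ.λ.λ.λ.1) (λ.0) (λ.λ.λ.0)
  step 4: (λ.λ.λ.1) (λ.λ.λ.0)
  step 5: λ.λ.1

Term B:
  start: (λ.(λ.0 (λ.λ.0)) (0 0)) (λ.λ.1)
  step 1: (λ.0 (λ.λ.0)) ((λ.λ.1) (λ.λ.1))
  step 2: (λ.λ.1) (λ.λ.1) (λ.λ.0)
  step 3: (λ.λ.λ.1) (λ.λ.0)
  step 4: λ.λ.1

Answer: SAME — A ⇓ λ.λ.1, B ⇓ λ.λ.1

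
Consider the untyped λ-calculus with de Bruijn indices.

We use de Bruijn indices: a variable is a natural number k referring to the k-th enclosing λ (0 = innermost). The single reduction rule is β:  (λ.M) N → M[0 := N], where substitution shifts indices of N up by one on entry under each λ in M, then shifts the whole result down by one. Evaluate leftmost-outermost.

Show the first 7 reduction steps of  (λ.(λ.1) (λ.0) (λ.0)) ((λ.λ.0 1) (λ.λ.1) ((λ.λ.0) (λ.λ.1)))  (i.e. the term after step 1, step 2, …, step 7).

  start: (λ.(λ.1) (λ.0) (λ.0)) ((λ.λ.0 1) (λ.λ.1) ((λ.λ.0) (λ.λ.1)))
  step 1: (λ.(λ.λ.0 1) (λ.λ.1) ((λ.λ.0) (λ.λ.1))) (λ.0) (λ.0)
  step 2: (λ.λ.0 1) (λ.λ.1) ((λ.λ.0) (λ.λ.1)) (λ.0)
  step 3: (λ.0 (λ.λ.1)) ((λ.λ.0) (λ.λ.1)) (λ.0)
  step 4: (λ.λ.0) (λ.λ.1) (λ.λ.1) (λ.0)
  step 5: (λ.0) (λ.λ.1) (λ.0)
  step 6: (λ.λ.1) (λ.0)
  step 7: λ.λ.0

Answer: after 7 steps: λ.λ.0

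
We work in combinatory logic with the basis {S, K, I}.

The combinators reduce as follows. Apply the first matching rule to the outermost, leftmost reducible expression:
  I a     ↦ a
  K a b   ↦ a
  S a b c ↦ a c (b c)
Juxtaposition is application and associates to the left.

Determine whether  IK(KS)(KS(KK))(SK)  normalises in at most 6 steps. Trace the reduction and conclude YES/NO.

Answer: YES — reaches normal form S in 3 ≤ 6 steps

Working:
  start: IK(KS)(KS(KK))(SK)
  [1] K(KS)(KS(KK))(SK)
  [2] KS(SK)
  [3] S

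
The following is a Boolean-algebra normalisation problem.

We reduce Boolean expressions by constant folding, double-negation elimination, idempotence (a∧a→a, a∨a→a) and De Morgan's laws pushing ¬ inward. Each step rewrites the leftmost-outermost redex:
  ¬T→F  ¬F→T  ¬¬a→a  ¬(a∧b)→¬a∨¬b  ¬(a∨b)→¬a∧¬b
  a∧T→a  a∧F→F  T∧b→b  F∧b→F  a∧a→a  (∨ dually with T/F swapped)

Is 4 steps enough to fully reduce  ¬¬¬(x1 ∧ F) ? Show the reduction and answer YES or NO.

Answer: YES — reaches normal form T in 4 ≤ 4 steps

Derivation:
  start: ¬¬¬(x1 ∧ F)
  →1  ¬(x1 ∧ F)
  →2  ¬x1 ∨ ¬F
  →3  ¬x1 ∨ T
  →4  T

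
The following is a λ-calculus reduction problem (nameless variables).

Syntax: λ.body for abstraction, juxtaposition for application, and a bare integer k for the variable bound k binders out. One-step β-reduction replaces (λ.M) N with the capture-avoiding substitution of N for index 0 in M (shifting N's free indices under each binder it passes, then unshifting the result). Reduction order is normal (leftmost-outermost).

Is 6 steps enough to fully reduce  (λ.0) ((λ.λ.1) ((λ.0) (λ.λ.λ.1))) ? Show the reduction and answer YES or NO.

Answer: YES — reaches normal form λ.λ.λ.λ.1 in 3 ≤ 6 steps

Reduction:
  start: (λ.0) ((λ.λ.1) ((λ.0) (λ.λ.λ.1)))
  [1] (λ.λ.1) ((λ.0) (λ.λ.λ.1))
  [2] λ.(λ.0) (λ.λ.λ.1)
  [3] λ.λ.λ.λ.1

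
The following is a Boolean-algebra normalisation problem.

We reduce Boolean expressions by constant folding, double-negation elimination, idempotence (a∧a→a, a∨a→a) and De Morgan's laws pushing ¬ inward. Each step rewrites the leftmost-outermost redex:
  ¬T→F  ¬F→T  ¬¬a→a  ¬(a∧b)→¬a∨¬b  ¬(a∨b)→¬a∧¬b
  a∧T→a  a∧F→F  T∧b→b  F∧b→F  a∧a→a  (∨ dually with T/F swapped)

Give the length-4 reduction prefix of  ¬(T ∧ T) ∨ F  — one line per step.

  start: ¬(T ∧ T) ∨ F
  →1  ¬(T ∧ T)
  →2  ¬T ∨ ¬T
  →3  ¬T
  →4  F

Answer: after 4 steps: F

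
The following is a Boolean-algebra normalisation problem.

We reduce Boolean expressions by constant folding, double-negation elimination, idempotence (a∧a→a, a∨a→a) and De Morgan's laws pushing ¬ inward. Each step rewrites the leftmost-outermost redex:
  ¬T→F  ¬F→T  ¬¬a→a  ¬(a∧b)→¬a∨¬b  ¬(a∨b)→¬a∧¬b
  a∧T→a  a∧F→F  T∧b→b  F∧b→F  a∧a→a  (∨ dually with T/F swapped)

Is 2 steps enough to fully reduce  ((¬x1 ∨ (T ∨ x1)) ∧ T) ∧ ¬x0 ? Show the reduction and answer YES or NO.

  start: ((¬x1 ∨ (T ∨ x1)) ∧ T) ∧ ¬x0
  →1  (¬x1 ∨ (T ∨ x1)) ∧ ¬x0
  →2  (¬x1 ∨ T) ∧ ¬x0

Answer: NO — after 2 steps the term is (¬x1 ∨ T) ∧ ¬x0, not yet normal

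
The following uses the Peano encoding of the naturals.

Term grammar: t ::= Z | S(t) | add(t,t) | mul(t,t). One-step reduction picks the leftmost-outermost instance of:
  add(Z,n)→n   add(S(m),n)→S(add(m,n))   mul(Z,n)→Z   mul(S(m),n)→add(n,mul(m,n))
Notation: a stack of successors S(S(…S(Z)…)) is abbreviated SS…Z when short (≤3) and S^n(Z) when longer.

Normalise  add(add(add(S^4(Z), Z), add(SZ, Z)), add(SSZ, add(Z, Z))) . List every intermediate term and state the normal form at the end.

Answer: normal form = S^7(Z)  (in 22 steps)

Derivation:
  start: add(add(add(S^4(Z), Z), add(SZ, Z)), add(SSZ, add(Z, Z)))
  [1] add(add(S(add(SSSZ, Z)), add(SZ, Z)), add(SSZ, add(Z, Z)))
  [2] add(S(add(add(SSSZ, Z), add(SZ, Z))), add(SSZ, add(Z, Z)))
  [3] S(add(add(add(SSSZ, Z), add(SZ, Z)), add(SSZ, add(Z, Z))))
  [4] S(add(add(S(add(SSZ, Z)), add(SZ, Z)), add(SSZ, add(Z, Z))))
  [5] S(add(S(add(add(SSZ, Z), add(SZ, Z))), add(SSZ, add(Z, Z))))
  [6] S(S(add(add(add(SSZ, Z), add(SZ, Z)), add(SSZ, add(Z, Z)))))
  [7] S(S(add(add(S(add(SZ, Z)), add(SZ, Z)), add(SSZ, add(Z, Z)))))
  [8] S(S(add(S(add(add(SZ, Z), add(SZ, Z))), add(SSZ, add(Z, Z)))))
  [9] S(S(S(add(add(add(SZ, Z), add(SZ, Z)), add(SSZ, add(Z, Z))))))
  [10] S(S(S(add(add(S(add(Z, Z)), add(SZ, Z)), add(SSZ, add(Z, Z))))))
  [11] S(S(S(add(S(add(add(Z, Z), add(SZ, Z))), add(SSZ, add(Z, Z))))))
  [12] S(S(S(S(add(add(add(Z, Z), add(SZ, Z)), add(SSZ, add(Z, Z)))))))
  [13] S(S(S(S(add(add(Z, add(SZ, Z)), add(SSZ, add(Z, Z)))))))
  [14] S(S(S(S(add(add(SZ, Z), add(SSZ, add(Z, Z)))))))
  [15] S(S(S(S(add(S(add(Z, Z)), add(SSZ, add(Z, Z)))))))
  [16] S(S(S(S(S(add(add(Z, Z), add(SSZ, add(Z, Z))))))))
  [17] S(S(S(S(S(add(Z, add(SSZ, add(Z, Z))))))))
  [18] S(S(S(S(S(add(SSZ, add(Z, Z)))))))
  [19] S(S(S(S(S(S(add(SZ, add(Z, Z))))))))
  [20] S(S(S(S(S(S(S(add(Z, add(Z, Z)))))))))
  [21] S(S(S(S(S(S(S(add(Z, Z))))))))
  [22] S^7(Z)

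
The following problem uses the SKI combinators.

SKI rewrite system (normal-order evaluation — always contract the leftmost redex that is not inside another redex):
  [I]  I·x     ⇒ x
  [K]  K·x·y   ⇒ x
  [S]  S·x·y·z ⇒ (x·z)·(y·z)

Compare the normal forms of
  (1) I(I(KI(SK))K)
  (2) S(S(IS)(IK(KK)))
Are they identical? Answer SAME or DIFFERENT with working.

Term A:
  start: I(I(KI(SK))K)
  →1  I(KI(SK))K
  →2  KI(SK)K
  →3  IK
  →4  K

Term B:
  start: S(S(IS)(IK(KK)))
  →1  S(SS(IK(KK)))
  →2  S(SS(K(KK)))

Answer: DIFFERENT — A ⇓ K, B ⇓ S(SS(K(KK)))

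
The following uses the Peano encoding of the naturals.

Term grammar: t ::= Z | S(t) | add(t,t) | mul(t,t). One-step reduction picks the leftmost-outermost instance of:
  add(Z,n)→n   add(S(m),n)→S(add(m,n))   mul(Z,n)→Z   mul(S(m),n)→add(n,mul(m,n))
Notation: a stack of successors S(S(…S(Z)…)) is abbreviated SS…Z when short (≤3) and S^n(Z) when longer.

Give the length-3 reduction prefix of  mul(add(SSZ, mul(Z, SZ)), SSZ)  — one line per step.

Answer: after 3 steps: S(add(SZ, mul(add(SZ, mul(Z, SZ)), SSZ)))

Working:
  start: mul(add(SSZ, mul(Z, SZ)), SSZ)
  [1] mul(S(add(SZ, mul(Z, SZ))), SSZ)
  [2] add(SSZ, mul(add(SZ, mul(Z, SZ)), SSZ))
  [3] S(add(SZ, mul(add(SZ, mul(Z, SZ)), SSZ)))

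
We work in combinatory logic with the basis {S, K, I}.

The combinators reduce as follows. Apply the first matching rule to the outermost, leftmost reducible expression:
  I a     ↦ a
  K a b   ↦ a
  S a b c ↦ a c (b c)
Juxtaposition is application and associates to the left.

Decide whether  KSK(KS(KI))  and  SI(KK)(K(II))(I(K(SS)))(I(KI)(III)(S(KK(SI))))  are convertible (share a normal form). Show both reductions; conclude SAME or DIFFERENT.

Term A:
  start: KSK(KS(KI))
  →1  S(KS(KI))
  →2  SS

Term B:
  start: SI(KK)(K(II))(I(K(SS)))(I(KI)(III)(S(KK(SI))))
  →1  I(K(II))(KK(K(II)))(I(K(SS)))(I(KI)(III)(S(KK(SI))))
  →2  K(II)(KK(K(II)))(I(K(SS)))(I(KI)(III)(S(KK(SI))))
  →3  II(I(K(SS)))(I(KI)(III)(S(KK(SI))))
  →4  I(I(K(SS)))(I(KI)(III)(S(KK(SI))))
  →5  I(K(SS))(I(KI)(III)(S(KK(SI))))
  →6  K(SS)(I(KI)(III)(S(KK(SI))))
  →7  SS

Answer: SAME — A ⇓ SS, B ⇓ SS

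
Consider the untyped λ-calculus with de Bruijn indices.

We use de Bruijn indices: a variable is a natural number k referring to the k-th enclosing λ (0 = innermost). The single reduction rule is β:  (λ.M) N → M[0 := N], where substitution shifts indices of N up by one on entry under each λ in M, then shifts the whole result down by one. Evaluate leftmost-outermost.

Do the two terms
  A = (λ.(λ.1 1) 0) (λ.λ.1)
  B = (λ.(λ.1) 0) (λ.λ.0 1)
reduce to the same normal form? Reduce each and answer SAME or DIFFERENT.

Answer: DIFFERENT — A ⇓ λ.λ.λ.1, B ⇓ λ.λ.0 1

Working:
Term A:
  start: (λ.(λ.1 1) 0) (λ.λ.1)
  →1  (λ.(λ.λ.1) (λ.λ.1)) (λ.λ.1)
  →2  (λ.λ.1) (λ.λ.1)
  →3  λ.λ.λ.1

Term B:
  start: (λ.(λ.1) 0) (λ.λ.0 1)
  →1  (λ.λ.λ.0 1) (λ.λ.0 1)
  →2  λ.λ.0 1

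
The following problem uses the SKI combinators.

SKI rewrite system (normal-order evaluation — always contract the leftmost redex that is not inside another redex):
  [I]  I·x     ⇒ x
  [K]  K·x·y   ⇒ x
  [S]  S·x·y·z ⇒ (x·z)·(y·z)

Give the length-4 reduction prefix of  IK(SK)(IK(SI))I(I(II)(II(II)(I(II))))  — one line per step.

Answer: after 4 steps: I(II)(II(II)(I(II)))

Reduction:
  start: IK(SK)(IK(SI))I(I(II)(II(II)(I(II))))
  [1] K(SK)(IK(SI))I(I(II)(II(II)(I(II))))
  [2] SKI(I(II)(II(II)(I(II))))
  [3] K(I(II)(II(II)(I(II))))(I(I(II)(II(II)(I(II)))))
  [4] I(II)(II(II)(I(II)))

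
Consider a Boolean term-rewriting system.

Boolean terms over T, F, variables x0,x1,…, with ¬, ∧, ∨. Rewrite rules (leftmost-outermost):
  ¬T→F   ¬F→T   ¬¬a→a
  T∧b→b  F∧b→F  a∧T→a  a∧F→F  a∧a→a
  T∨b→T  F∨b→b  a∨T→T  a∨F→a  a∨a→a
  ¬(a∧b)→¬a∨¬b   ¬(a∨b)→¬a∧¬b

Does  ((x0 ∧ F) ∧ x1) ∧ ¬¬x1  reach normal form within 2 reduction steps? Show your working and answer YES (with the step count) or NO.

  start: ((x0 ∧ F) ∧ x1) ∧ ¬¬x1
  →1  (F ∧ x1) ∧ ¬¬x1
  →2  F ∧ ¬¬x1

Answer: NO — after 2 steps the term is F ∧ ¬¬x1, not yet normal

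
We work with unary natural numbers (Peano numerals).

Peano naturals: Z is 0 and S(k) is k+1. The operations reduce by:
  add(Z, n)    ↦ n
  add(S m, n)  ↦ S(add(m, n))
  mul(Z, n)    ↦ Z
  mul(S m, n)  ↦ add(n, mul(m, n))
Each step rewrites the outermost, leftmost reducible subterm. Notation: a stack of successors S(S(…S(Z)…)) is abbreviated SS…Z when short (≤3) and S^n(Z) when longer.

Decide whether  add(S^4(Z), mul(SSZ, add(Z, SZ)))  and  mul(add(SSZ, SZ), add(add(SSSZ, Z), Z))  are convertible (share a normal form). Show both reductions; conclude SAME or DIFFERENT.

Answer: DIFFERENT — A ⇓ S^6(Z), B ⇓ S^9(Z)

Reduction:
Term A:
  start: add(S^4(Z), mul(SSZ, add(Z, SZ)))
  step 1: S(add(SSSZ, mul(SSZ, add(Z, SZ))))
  step 2: S(S(add(SSZ, mul(SSZ, add(Z, SZ)))))
  step 3: S(S(S(add(SZ, mul(SSZ, add(Z, SZ))))))
  step 4: S(S(S(S(add(Z, mul(SSZ, add(Z, SZ)))))))
  step 5: S(S(S(S(mul(SSZ, add(Z, SZ))))))
  step 6: S(S(S(S(add(add(Z, SZ), mul(SZ, add(Z, SZ)))))))
  step 7: S(S(S(S(add(SZ, mul(SZ, add(Z, SZ)))))))
  step 8: S(S(S(S(S(add(Z, mul(SZ, add(Z, SZ))))))))
  step 9: S(S(S(S(S(mul(SZ, add(Z, SZ)))))))
  step 10: S(S(S(S(S(add(add(Z, SZ), mul(Z, add(Z, SZ))))))))
  step 11: S(S(S(S(S(add(SZ, mul(Z, add(Z, SZ))))))))
  step 12: S(S(S(S(S(S(add(Z, mul(Z, add(Z, SZ)))))))))
  step 13: S(S(S(S(S(S(mul(Z, add(Z, SZ))))))))
  step 14: S^6(Z)

Term B:
  start: mul(add(SSZ, SZ), add(add(SSSZ, Z), Z))
  step 1: mul(S(add(SZ, SZ)), add(add(SSSZ, Z), Z))
  step 2: add(add(add(SSSZ, Z), Z), mul(add(SZ, SZ), add(add(SSSZ, Z), Z)))
  step 3: add(add(S(add(SSZ, Z)), Z), mul(add(SZ, SZ), add(add(SSSZ, Z), Z)))
  step 4: add(S(add(add(SSZ, Z), Z)), mul(add(SZ, SZ), add(add(SSSZ, Z), Z)))
  step 5: S(add(add(add(SSZ, Z), Z), mul(add(SZ, SZ), add(add(SSSZ, Z), Z))))
  step 6: S(add(add(S(add(SZ, Z)), Z), mul(add(SZ, SZ), add(add(SSSZ, Z), Z))))
  step 7: S(add(S(add(add(SZ, Z), Z)), mul(add(SZ, SZ), add(add(SSSZ, Z), Z))))
  step 8: S(S(add(add(add(SZ, Z), Z), mul(add(SZ, SZ), add(add(SSSZ, Z), Z)))))
  step 9: S(S(add(add(S(add(Z, Z)), Z), mul(add(SZ, SZ), add(add(SSSZ, Z), Z)))))
  step 10: S(S(add(S(add(add(Z, Z), Z)), mul(add(SZ, SZ), add(add(SSSZ, Z), Z)))))
  step 11: S(S(S(add(add(add(Z, Z), Z), mul(add(SZ, SZ), add(add(SSSZ, Z), Z))))))
  step 12: S(S(S(add(add(Z, Z), mul(add(SZ, SZ), add(add(SSSZ, Z), Z))))))
  step 13: S(S(S(add(Z, mul(add(SZ, SZ), add(add(SSSZ, Z), Z))))))
  step 14: S(S(S(mul(add(SZ, SZ), add(add(SSSZ, Z), Z)))))
  step 15: S(S(S(mul(S(add(Z, SZ)), add(add(SSSZ, Z), Z)))))
  step 16: S(S(S(add(add(add(SSSZ, Z), Z), mul(add(Z, SZ), add(add(SSSZ, Z), Z))))))
  step 17: S(S(S(add(add(S(add(SSZ, Z)), Z), mul(add(Z, SZ), add(add(SSSZ, Z), Z))))))
  step 18: S(S(S(add(S(add(add(SSZ, Z), Z)), mul(add(Z, SZ), add(add(SSSZ, Z), Z))))))
  step 19: S(S(S(S(add(add(add(SSZ, Z), Z), mul(add(Z, SZ), add(add(SSSZ, Z), Z)))))))
  step 20: S(S(S(S(add(add(S(add(SZ, Z)), Z), mul(add(Z, SZ), add(add(SSSZ, Z), Z)))))))
  step 21: S(S(S(S(add(S(add(add(SZ, Z), Z)), mul(add(Z, SZ), add(add(SSSZ, Z), Z)))))))
  step 22: S(S(S(S(S(add(add(add(SZ, Z), Z), mul(add(Z, SZ), add(add(SSSZ, Z), Z))))))))
  step 23: S(S(S(S(S(add(add(S(add(Z, Z)), Z), mul(add(Z, SZ), add(add(SSSZ, Z), Z))))))))
  step 24: S(S(S(S(S(add(S(add(add(Z, Z), Z)), mul(add(Z, SZ), add(add(SSSZ, Z), Z))))))))
  step 25: S(S(S(S(S(S(add(add(add(Z, Z), Z), mul(add(Z, SZ), add(add(SSSZ, Z), Z)))))))))
  step 26: S(S(S(S(S(S(add(add(Z, Z), mul(add(Z, SZ), add(add(SSSZ, Z), Z)))))))))
  step 27: S(S(S(S(S(S(add(Z, mul(add(Z, SZ), add(add(SSSZ, Z), Z)))))))))
  step 28: S(S(S(S(S(S(mul(add(Z, SZ), add(add(SSSZ, Z), Z))))))))
  step 29: S(S(S(S(S(S(mul(SZ, add(add(SSSZ, Z), Z))))))))
  step 30: S(S(S(S(S(S(add(add(add(SSSZ, Z), Z), mul(Z, add(add(SSSZ, Z), Z)))))))))
  step 31: S(S(S(S(S(S(add(add(S(add(SSZ, Z)), Z), mul(Z, add(add(SSSZ, Z), Z)))))))))
  step 32: S(S(S(S(S(S(add(S(add(add(SSZ, Z), Z)), mul(Z, add(add(SSSZ, Z), Z)))))))))
  step 33: S(S(S(S(S(S(S(add(add(add(SSZ, Z), Z), mul(Z, add(add(SSSZ, Z), Z))))))))))
  step 34: S(S(S(S(S(S(S(add(add(S(add(SZ, Z)), Z), mul(Z, add(add(SSSZ, Z), Z))))))))))
  step 35: S(S(S(S(S(S(S(add(S(add(add(SZ, Z), Z)), mul(Z, add(add(SSSZ, Z), Z))))))))))
  step 36: S(S(S(S(S(S(S(S(add(add(add(SZ, Z), Z), mul(Z, add(add(SSSZ, Z), Z)))))))))))
  step 37: S(S(S(S(S(S(S(S(add(add(S(add(Z, Z)), Z), mul(Z, add(add(SSSZ, Z), Z)))))))))))
  step 38: S(S(S(S(S(S(S(S(add(S(add(add(Z, Z), Z)), mul(Z, add(add(SSSZ, Z), Z)))))))))))
  step 39: S(S(S(S(S(S(S(S(S(add(add(add(Z, Z), Z), mul(Z, add(add(SSSZ, Z), Z))))))))))))
  step 40: S(S(S(S(S(S(S(S(S(add(add(Z, Z), mul(Z, add(add(SSSZ, Z), Z))))))))))))
  step 41: S(S(S(S(S(S(S(S(S(add(Z, mul(Z, add(add(SSSZ, Z), Z))))))))))))
  step 42: S(S(S(S(S(S(S(S(S(mul(Z, add(add(SSSZ, Z), Z)))))))))))
  step 43: S^9(Z)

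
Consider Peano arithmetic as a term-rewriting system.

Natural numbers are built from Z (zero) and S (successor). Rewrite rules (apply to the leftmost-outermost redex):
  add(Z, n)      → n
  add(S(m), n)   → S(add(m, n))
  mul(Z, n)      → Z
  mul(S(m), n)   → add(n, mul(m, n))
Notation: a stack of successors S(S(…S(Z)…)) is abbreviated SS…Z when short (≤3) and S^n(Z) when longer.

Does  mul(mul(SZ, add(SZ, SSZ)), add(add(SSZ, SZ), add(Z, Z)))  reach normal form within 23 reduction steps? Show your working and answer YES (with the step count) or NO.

Answer: NO — after 23 steps the term is S(S(S(S(add(add(S(add(Z, SZ)), add(Z, Z)), mul(add(SZ, mul(Z, add(SZ, SSZ))), add(add(SSZ, SZ), add(Z, Z)))))))), not yet normal

Working:
  start: mul(mul(SZ, add(SZ, SSZ)), add(add(SSZ, SZ), add(Z, Z)))
  step 1: mul(add(add(SZ, SSZ), mul(Z, add(SZ, SSZ))), add(add(SSZ, SZ), add(Z, Z)))
  step 2: mul(add(S(add(Z, SSZ)), mul(Z, add(SZ, SSZ))), add(add(SSZ, SZ), add(Z, Z)))
  step 3: mul(S(add(add(Z, SSZ), mul(Z, add(SZ, SSZ)))), add(add(SSZ, SZ), add(Z, Z)))
  step 4: add(add(add(SSZ, SZ), add(Z, Z)), mul(add(add(Z, SSZ), mul(Z, add(SZ, SSZ))), add(add(SSZ, SZ), add(Z, Z))))
  step 5: add(add(S(add(SZ, SZ)), add(Z, Z)), mul(add(add(Z, SSZ), mul(Z, add(SZ, SSZ))), add(add(SSZ, SZ), add(Z, Z))))
  step 6: add(S(add(add(SZ, SZ), add(Z, Z))), mul(add(add(Z, SSZ), mul(Z, add(SZ, SSZ))), add(add(SSZ, SZ), add(Z, Z))))
  step 7: S(add(add(add(SZ, SZ), add(Z, Z)), mul(add(add(Z, SSZ), mul(Z, add(SZ, SSZ))), add(add(SSZ, SZ), add(Z, Z)))))
  step 8: S(add(add(S(add(Z, SZ)), add(Z, Z)), mul(add(add(Z, SSZ), mul(Z, add(SZ, SSZ))), add(add(SSZ, SZ), add(Z, Z)))))
  step 9: S(add(S(add(add(Z, SZ), add(Z, Z))), mul(add(add(Z, SSZ), mul(Z, add(SZ, SSZ))), add(add(SSZ, SZ), add(Z, Z)))))
  step 10: S(S(add(add(add(Z, SZ), add(Z, Z)), mul(add(add(Z, SSZ), mul(Z, add(SZ, SSZ))), add(add(SSZ, SZ), add(Z, Z))))))
  step 11: S(S(add(add(SZ, add(Z, Z)), mul(add(add(Z, SSZ), mul(Z, add(SZ, SSZ))), add(add(SSZ, SZ), add(Z, Z))))))
  step 12: S(S(add(S(add(Z, add(Z, Z))), mul(add(add(Z, SSZ), mul(Z, add(SZ, SSZ))), add(add(SSZ, SZ), add(Z, Z))))))
  step 13: S(S(S(add(add(Z, add(Z, Z)), mul(add(add(Z, SSZ), mul(Z, add(SZ, SSZ))), add(add(SSZ, SZ), add(Z, Z)))))))
  step 14: S(S(S(add(add(Z, Z), mul(add(add(Z, SSZ), mul(Z, add(SZ, SSZ))), add(add(SSZ, SZ), add(Z, Z)))))))
  step 15: S(S(S(add(Z, mul(add(add(Z, SSZ), mul(Z, add(SZ, SSZ))), add(add(SSZ, SZ), add(Z, Z)))))))
  step 16: S(S(S(mul(add(add(Z, SSZ), mul(Z, add(SZ, SSZ))), add(add(SSZ, SZ), add(Z, Z))))))
  step 17: S(S(S(mul(add(SSZ, mul(Z, add(SZ, SSZ))), add(add(SSZ, SZ), add(Z, Z))))))
  step 18: S(S(S(mul(S(add(SZ, mul(Z, add(SZ, SSZ)))), add(add(SSZ, SZ), add(Z, Z))))))
  step 19: S(S(S(add(add(add(SSZ, SZ), add(Z, Z)), mul(add(SZ, mul(Z, add(SZ, SSZ))), add(add(SSZ, SZ), add(Z, Z)))))))
  step 20: S(S(S(add(add(S(add(SZ, SZ)), add(Z, Z)), mul(add(SZ, mul(Z, add(SZ, SSZ))), add(add(SSZ, SZ), add(Z, Z)))))))
  step 21: S(S(S(add(S(add(add(SZ, SZ), add(Z, Z))), mul(add(SZ, mul(Z, add(SZ, SSZ))), add(add(SSZ, SZ), add(Z, Z)))))))
  step 22: S(S(S(S(add(add(add(SZ, SZ), add(Z, Z)), mul(add(SZ, mul(Z, add(SZ, SSZ))), add(add(SSZ, SZ), add(Z, Z))))))))
  step 23: S(S(S(S(add(add(S(add(Z, SZ)), add(Z, Z)), mul(add(SZ, mul(Z, add(SZ, SSZ))), add(add(SSZ, SZ), add(Z, Z))))))))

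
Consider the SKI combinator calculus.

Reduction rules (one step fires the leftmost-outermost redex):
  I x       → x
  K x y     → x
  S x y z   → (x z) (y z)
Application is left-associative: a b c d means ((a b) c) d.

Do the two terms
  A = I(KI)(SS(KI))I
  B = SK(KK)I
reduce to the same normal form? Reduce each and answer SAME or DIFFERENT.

Term A:
  start: I(KI)(SS(KI))I
  step 1: KI(SS(KI))I
  step 2: II
  step 3: I

Term B:
  start: SK(KK)I
  step 1: KI(KKI)
  step 2: I

Answer: SAME — A ⇓ I, B ⇓ I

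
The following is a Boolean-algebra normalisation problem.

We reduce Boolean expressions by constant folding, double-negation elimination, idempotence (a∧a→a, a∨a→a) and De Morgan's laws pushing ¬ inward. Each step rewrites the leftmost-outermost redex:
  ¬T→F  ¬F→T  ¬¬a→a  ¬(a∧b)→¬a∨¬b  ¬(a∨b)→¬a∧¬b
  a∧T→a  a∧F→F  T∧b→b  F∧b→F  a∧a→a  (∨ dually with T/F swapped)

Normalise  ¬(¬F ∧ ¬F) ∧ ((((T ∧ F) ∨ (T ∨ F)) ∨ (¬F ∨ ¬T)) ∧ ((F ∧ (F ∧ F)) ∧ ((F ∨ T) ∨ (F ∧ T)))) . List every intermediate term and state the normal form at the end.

Answer: normal form = F  (in 4 steps)

Reduction:
  start: ¬(¬F ∧ ¬F) ∧ ((((T ∧ F) ∨ (T ∨ F)) ∨ (¬F ∨ ¬T)) ∧ ((F ∧ (F ∧ F)) ∧ ((F ∨ T) ∨ (F ∧ T))))
  step 1: (¬¬F ∨ ¬¬F) ∧ ((((T ∧ F) ∨ (T ∨ F)) ∨ (¬F ∨ ¬T)) ∧ ((F ∧ (F ∧ F)) ∧ ((F ∨ T) ∨ (F ∧ T))))
  step 2: ¬¬F ∧ ((((T ∧ F) ∨ (T ∨ F)) ∨ (¬F ∨ ¬T)) ∧ ((F ∧ (F ∧ F)) ∧ ((F ∨ T) ∨ (F ∧ T))))
  step 3: F ∧ ((((T ∧ F) ∨ (T ∨ F)) ∨ (¬F ∨ ¬T)) ∧ ((F ∧ (F ∧ F)) ∧ ((F ∨ T) ∨ (F ∧ T))))
  step 4: F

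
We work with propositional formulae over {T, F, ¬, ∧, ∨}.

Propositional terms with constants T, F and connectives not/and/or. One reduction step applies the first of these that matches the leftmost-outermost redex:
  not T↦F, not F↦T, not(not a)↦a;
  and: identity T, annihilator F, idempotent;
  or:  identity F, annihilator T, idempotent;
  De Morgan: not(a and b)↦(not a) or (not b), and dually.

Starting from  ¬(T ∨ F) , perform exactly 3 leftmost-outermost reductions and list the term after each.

  start: ¬(T ∨ F)
  step 1: ¬T ∧ ¬F
  step 2: F ∧ ¬F
  step 3: F

Answer: after 3 steps: F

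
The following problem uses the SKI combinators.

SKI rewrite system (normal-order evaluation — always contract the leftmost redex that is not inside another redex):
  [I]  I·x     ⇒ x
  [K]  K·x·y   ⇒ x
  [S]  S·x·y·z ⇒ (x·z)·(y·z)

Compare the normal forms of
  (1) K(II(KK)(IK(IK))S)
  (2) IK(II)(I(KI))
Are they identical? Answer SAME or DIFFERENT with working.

Answer: DIFFERENT — A ⇓ K(KS), B ⇓ I

Working:
Term A:
  start: K(II(KK)(IK(IK))S)
  →1  K(I(KK)(IK(IK))S)
  →2  K(KK(IK(IK))S)
  →3  K(KS)

Term B:
  start: IK(II)(I(KI))
  →1  K(II)(I(KI))
  →2  II
  →3  I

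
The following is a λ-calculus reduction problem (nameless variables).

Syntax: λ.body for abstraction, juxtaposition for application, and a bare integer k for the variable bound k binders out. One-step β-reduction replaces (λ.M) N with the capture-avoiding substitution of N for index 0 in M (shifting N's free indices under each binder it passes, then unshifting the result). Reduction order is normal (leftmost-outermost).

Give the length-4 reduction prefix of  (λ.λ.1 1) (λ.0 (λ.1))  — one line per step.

  start: (λ.λ.1 1) (λ.0 (λ.1))
  →1  λ.(λ.0 (λ.1)) (λ.0 (λ.1))
  →2  λ.(λ.0 (λ.1)) (λ.λ.0 (λ.1))
  →3  λ.(λ.λ.0 (λ.1)) (λ.λ.λ.0 (λ.1))
  →4  λ.λ.0 (λ.1)

Answer: after 4 steps: λ.λ.0 (λ.1)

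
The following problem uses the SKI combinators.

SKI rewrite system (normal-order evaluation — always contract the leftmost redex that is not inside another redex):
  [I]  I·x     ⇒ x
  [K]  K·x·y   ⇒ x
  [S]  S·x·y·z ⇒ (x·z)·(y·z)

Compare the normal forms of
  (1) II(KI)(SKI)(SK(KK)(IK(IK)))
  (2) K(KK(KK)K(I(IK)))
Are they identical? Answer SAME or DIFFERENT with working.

Answer: SAME — A ⇓ KK, B ⇓ KK

Derivation:
Term A:
  start: II(KI)(SKI)(SK(KK)(IK(IK)))
  →1  I(KI)(SKI)(SK(KK)(IK(IK)))
  →2  KI(SKI)(SK(KK)(IK(IK)))
  →3  I(SK(KK)(IK(IK)))
  →4  SK(KK)(IK(IK))
  →5  K(IK(IK))(KK(IK(IK)))
  →6  IK(IK)
  →7  K(IK)
  →8  KK

Term B:
  start: K(KK(KK)K(I(IK)))
  →1  K(KK(I(IK)))
  →2  KK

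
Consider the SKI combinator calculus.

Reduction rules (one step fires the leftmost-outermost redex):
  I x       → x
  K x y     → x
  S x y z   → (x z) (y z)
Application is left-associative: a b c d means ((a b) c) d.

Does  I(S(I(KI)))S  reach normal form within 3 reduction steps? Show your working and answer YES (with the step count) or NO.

Answer: YES — reaches normal form S(KI)S in 2 ≤ 3 steps

Derivation:
  start: I(S(I(KI)))S
  step 1: S(I(KI))S
  step 2: S(KI)S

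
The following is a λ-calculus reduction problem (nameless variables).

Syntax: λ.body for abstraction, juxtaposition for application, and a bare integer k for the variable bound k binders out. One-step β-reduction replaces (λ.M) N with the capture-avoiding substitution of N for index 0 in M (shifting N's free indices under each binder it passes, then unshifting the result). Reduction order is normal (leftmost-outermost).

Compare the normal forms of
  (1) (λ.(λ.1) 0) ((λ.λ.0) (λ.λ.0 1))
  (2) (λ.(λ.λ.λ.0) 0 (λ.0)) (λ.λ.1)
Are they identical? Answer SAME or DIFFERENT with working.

Term A:
  start: (λ.(λ.1) 0) ((λ.λ.0) (λ.λ.0 1))
  step 1: (λ.(λ.λ.0) (λ.λ.0 1)) ((λ.λ.0) (λ.λ.0 1))
  step 2: (λ.λ.0) (λ.λ.0 1)
  step 3: λ.0

Term B:
  start: (λ.(λ.λ.λ.0) 0 (λ.0)) (λ.λ.1)
  step 1: (λ.λ.λ.0) (λ.λ.1) (λ.0)
  step 2: (λ.λ.0) (λ.0)
  step 3: λ.0

Answer: SAME — A ⇓ λ.0, B ⇓ λ.0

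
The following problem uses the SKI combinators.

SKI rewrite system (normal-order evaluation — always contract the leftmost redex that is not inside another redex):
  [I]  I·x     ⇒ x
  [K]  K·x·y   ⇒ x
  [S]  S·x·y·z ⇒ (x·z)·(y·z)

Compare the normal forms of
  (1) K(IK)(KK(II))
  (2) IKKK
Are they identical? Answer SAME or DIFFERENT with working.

Term A:
  start: K(IK)(KK(II))
  step 1: IK
  step 2: K

Term B:
  start: IKKK
  step 1: KKK
  step 2: K

Answer: SAME — A ⇓ K, B ⇓ K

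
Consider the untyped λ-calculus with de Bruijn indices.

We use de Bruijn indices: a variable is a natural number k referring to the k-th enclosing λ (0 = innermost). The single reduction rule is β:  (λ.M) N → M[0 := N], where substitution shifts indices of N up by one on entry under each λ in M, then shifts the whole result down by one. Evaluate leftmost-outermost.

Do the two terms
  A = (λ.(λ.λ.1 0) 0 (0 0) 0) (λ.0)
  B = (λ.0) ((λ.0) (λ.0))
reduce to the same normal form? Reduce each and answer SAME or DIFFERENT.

Answer: SAME — A ⇓ λ.0, B ⇓ λ.0

Working:
Term A:
  start: (λ.(λ.λ.1 0) 0 (0 0) 0) (λ.0)
  →1  (λ.λ.1 0) (λ.0) ((λ.0) (λ.0)) (λ.0)
  →2  (λ.(λ.0) 0) ((λ.0) (λ.0)) (λ.0)
  →3  (λ.0) ((λ.0) (λ.0)) (λ.0)
  →4  (λ.0) (λ.0) (λ.0)
  →5  (λ.0) (λ.0)
  →6  λ.0

Term B:
  start: (λ.0) ((λ.0) (λ.0))
  →1  (λ.0) (λ.0)
  →2  λ.0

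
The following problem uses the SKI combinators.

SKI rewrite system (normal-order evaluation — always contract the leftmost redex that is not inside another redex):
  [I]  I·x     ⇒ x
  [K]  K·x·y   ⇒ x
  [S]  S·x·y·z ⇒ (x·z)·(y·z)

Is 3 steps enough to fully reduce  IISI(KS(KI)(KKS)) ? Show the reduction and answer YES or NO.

Answer: NO — after 3 steps the term is SI(S(KKS)), not yet normal

Working:
  start: IISI(KS(KI)(KKS))
  →1  ISI(KS(KI)(KKS))
  →2  SI(KS(KI)(KKS))
  →3  SI(S(KKS))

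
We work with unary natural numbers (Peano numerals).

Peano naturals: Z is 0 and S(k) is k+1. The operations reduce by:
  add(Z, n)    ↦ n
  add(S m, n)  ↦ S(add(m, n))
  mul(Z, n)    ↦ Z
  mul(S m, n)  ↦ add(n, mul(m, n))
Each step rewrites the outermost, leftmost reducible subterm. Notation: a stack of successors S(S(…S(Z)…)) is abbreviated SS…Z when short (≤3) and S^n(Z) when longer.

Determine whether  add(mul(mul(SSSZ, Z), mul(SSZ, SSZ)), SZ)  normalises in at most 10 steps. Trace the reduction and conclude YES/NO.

Answer: YES — reaches normal form SZ in 9 ≤ 10 steps

Working:
  start: add(mul(mul(SSSZ, Z), mul(SSZ, SSZ)), SZ)
  step 1: add(mul(add(Z, mul(SSZ, Z)), mul(SSZ, SSZ)), SZ)
  step 2: add(mul(mul(SSZ, Z), mul(SSZ, SSZ)), SZ)
  step 3: add(mul(add(Z, mul(SZ, Z)), mul(SSZ, SSZ)), SZ)
  step 4: add(mul(mul(SZ, Z), mul(SSZ, SSZ)), SZ)
  step 5: add(mul(add(Z, mul(Z, Z)), mul(SSZ, SSZ)), SZ)
  step 6: add(mul(mul(Z, Z), mul(SSZ, SSZ)), SZ)
  step 7: add(mul(Z, mul(SSZ, SSZ)), SZ)
  step 8: add(Z, SZ)
  step 9: SZ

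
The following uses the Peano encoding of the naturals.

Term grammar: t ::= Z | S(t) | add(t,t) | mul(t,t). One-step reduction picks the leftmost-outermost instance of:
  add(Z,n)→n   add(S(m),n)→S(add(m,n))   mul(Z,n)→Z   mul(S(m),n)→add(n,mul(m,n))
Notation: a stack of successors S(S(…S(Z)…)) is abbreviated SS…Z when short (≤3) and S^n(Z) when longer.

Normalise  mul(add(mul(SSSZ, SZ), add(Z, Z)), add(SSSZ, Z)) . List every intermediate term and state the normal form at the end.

  start: mul(add(mul(SSSZ, SZ), add(Z, Z)), add(SSSZ, Z))
  [1] mul(add(add(SZ, mul(SSZ, SZ)), add(Z, Z)), add(SSSZ, Z))
  [2] mul(add(S(add(Z, mul(SSZ, SZ))), add(Z, Z)), add(SSSZ, Z))
  [3] mul(S(add(add(Z, mul(SSZ, SZ)), add(Z, Z))), add(SSSZ, Z))
  [4] add(add(SSSZ, Z), mul(add(add(Z, mul(SSZ, SZ)), add(Z, Z)), add(SSSZ, Z)))
  [5] add(S(add(SSZ, Z)), mul(add(add(Z, mul(SSZ, SZ)), add(Z, Z)), add(SSSZ, Z)))
  [6] S(add(add(SSZ, Z), mul(add(add(Z, mul(SSZ, SZ)), add(Z, Z)), add(SSSZ, Z))))
  [7] S(add(S(add(SZ, Z)), mul(add(add(Z, mul(SSZ, SZ)), add(Z, Z)), add(SSSZ, Z))))
  [8] S(S(add(add(SZ, Z), mul(add(add(Z, mul(SSZ, SZ)), add(Z, Z)), add(SSSZ, Z)))))
  [9] S(S(add(S(add(Z, Z)), mul(add(add(Z, mul(SSZ, SZ)), add(Z, Z)), add(SSSZ, Z)))))
  [10] S(S(S(add(add(Z, Z), mul(add(add(Z, mul(SSZ, SZ)), add(Z, Z)), add(SSSZ, Z))))))
  [11] S(S(S(add(Z, mul(add(add(Z, mul(SSZ, SZ)), add(Z, Z)), add(SSSZ, Z))))))
  [12] S(S(S(mul(add(add(Z, mul(SSZ, SZ)), add(Z, Z)), add(SSSZ, Z)))))
  [13] S(S(S(mul(add(mul(SSZ, SZ), add(Z, Z)), add(SSSZ, Z)))))
  [14] S(S(S(mul(add(add(SZ, mul(SZ, SZ)), add(Z, Z)), add(SSSZ, Z)))))
  [15] S(S(S(mul(add(S(add(Z, mul(SZ, SZ))), add(Z, Z)), add(SSSZ, Z)))))
  [16] S(S(S(mul(S(add(add(Z, mul(SZ, SZ)), add(Z, Z))), add(SSSZ, Z)))))
  [17] S(S(S(add(add(SSSZ, Z), mul(add(add(Z, mul(SZ, SZ)), add(Z, Z)), add(SSSZ, Z))))))
  [18] S(S(S(add(S(add(SSZ, Z)), mul(add(add(Z, mul(SZ, SZ)), add(Z, Z)), add(SSSZ, Z))))))
  [19] S(S(S(S(add(add(SSZ, Z), mul(add(add(Z, mul(SZ, SZ)), add(Z, Z)), add(SSSZ, Z)))))))
  [20] S(S(S(S(add(S(add(SZ, Z)), mul(add(add(Z, mul(SZ, SZ)), add(Z, Z)), add(SSSZ, Z)))))))
  [21] S(S(S(S(S(add(add(SZ, Z), mul(add(add(Z, mul(SZ, SZ)), add(Z, Z)), add(SSSZ, Z))))))))
  [22] S(S(S(S(S(add(S(add(Z, Z)), mul(add(add(Z, mul(SZ, SZ)), add(Z, Z)), add(SSSZ, Z))))))))
  [23] S(S(S(S(S(S(add(add(Z, Z), mul(add(add(Z, mul(SZ, SZ)), add(Z, Z)), add(SSSZ, Z)))))))))
  [24] S(S(S(S(S(S(add(Z, mul(add(add(Z, mul(SZ, SZ)), add(Z, Z)), add(SSSZ, Z)))))))))
  [25] S(S(S(S(S(S(mul(add(add(Z, mul(SZ, SZ)), add(Z, Z)), add(SSSZ, Z))))))))
  [26] S(S(S(S(S(S(mul(add(mul(SZ, SZ), add(Z, Z)), add(SSSZ, Z))))))))
  [27] S(S(S(S(S(S(mul(add(add(SZ, mul(Z, SZ)), add(Z, Z)), add(SSSZ, Z))))))))
  [28] S(S(S(S(S(S(mul(add(S(add(Z, mul(Z, SZ))), add(Z, Z)), add(SSSZ, Z))))))))
  [29] S(S(S(S(S(S(mul(S(add(add(Z, mul(Z, SZ)), add(Z, Z))), add(SSSZ, Z))))))))
  [30] S(S(S(S(S(S(add(add(SSSZ, Z), mul(add(add(Z, mul(Z, SZ)), add(Z, Z)), add(SSSZ, Z)))))))))
  [31] S(S(S(S(S(S(add(S(add(SSZ, Z)), mul(add(add(Z, mul(Z, SZ)), add(Z, Z)), add(SSSZ, Z)))))))))
  [32] S(S(S(S(S(S(S(add(add(SSZ, Z), mul(add(add(Z, mul(Z, SZ)), add(Z, Z)), add(SSSZ, Z))))))))))
  [33] S(S(S(S(S(S(S(add(S(add(SZ, Z)), mul(add(add(Z, mul(Z, SZ)), add(Z, Z)), add(SSSZ, Z))))))))))
  [34] S(S(S(S(S(S(S(S(add(add(SZ, Z), mul(add(add(Z, mul(Z, SZ)), add(Z, Z)), add(SSSZ, Z)))))))))))
  [35] S(S(S(S(S(S(S(S(add(S(add(Z, Z)), mul(add(add(Z, mul(Z, SZ)), add(Z, Z)), add(SSSZ, Z)))))))))))
  [36] S(S(S(S(S(S(S(S(S(add(add(Z, Z), mul(add(add(Z, mul(Z, SZ)), add(Z, Z)), add(SSSZ, Z))))))))))))
  [37] S(S(S(S(S(S(S(S(S(add(Z, mul(add(add(Z, mul(Z, SZ)), add(Z, Z)), add(SSSZ, Z))))))))))))
  [38] S(S(S(S(S(S(S(S(S(mul(add(add(Z, mul(Z, SZ)), add(Z, Z)), add(SSSZ, Z)))))))))))
  [39] S(S(S(S(S(S(S(S(S(mul(add(mul(Z, SZ), add(Z, Z)), add(SSSZ, Z)))))))))))
  [40] S(S(S(S(S(S(S(S(S(mul(add(Z, add(Z, Z)), add(SSSZ, Z)))))))))))
  [41] S(S(S(S(S(S(S(S(S(mul(add(Z, Z), add(SSSZ, Z)))))))))))
  [42] S(S(S(S(S(S(S(S(S(mul(Z, add(SSSZ, Z)))))))))))
  [43] S^9(Z)

Answer: normal form = S^9(Z)  (in 43 steps)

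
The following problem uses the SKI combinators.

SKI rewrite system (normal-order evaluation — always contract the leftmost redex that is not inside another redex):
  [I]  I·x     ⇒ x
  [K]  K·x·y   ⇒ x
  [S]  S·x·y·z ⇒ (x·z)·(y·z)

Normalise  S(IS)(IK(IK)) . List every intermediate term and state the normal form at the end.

  start: S(IS)(IK(IK))
  step 1: SS(IK(IK))
  step 2: SS(K(IK))
  step 3: SS(KK)

Answer: normal form = SS(KK)  (in 3 steps)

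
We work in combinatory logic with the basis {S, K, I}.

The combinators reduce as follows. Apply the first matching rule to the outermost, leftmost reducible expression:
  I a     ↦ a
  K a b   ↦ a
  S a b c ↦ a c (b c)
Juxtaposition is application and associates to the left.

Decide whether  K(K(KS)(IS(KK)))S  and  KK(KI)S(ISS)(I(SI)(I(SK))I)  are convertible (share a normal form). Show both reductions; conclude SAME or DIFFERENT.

Term A:
  start: K(K(KS)(IS(KK)))S
  step 1: K(KS)(IS(KK))
  step 2: KS

Term B:
  start: KK(KI)S(ISS)(I(SI)(I(SK))I)
  step 1: KS(ISS)(I(SI)(I(SK))I)
  step 2: S(I(SI)(I(SK))I)
  step 3: S(SI(I(SK))I)
  step 4: S(II(I(SK)I))
  step 5: S(I(I(SK)I))
  step 6: S(I(SK)I)
  step 7: S(SKI)

Answer: DIFFERENT — A ⇓ KS, B ⇓ S(SKI)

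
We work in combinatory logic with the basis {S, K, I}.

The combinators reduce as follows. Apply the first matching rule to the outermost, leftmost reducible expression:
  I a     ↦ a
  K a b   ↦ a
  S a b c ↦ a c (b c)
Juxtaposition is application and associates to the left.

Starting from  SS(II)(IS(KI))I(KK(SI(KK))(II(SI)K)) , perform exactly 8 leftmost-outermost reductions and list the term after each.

  start: SS(II)(IS(KI))I(KK(SI(KK))(II(SI)K))
  step 1: S(IS(KI))(II(IS(KI)))I(KK(SI(KK))(II(SI)K))
  step 2: IS(KI)I(II(IS(KI))I)(KK(SI(KK))(II(SI)K))
  step 3: S(KI)I(II(IS(KI))I)(KK(SI(KK))(II(SI)K))
  step 4: KI(II(IS(KI))I)(I(II(IS(KI))I))(KK(SI(KK))(II(SI)K))
  step 5: I(I(II(IS(KI))I))(KK(SI(KK))(II(SI)K))
  step 6: I(II(IS(KI))I)(KK(SI(KK))(II(SI)K))
  step 7: II(IS(KI))I(KK(SI(KK))(II(SI)K))
  step 8: I(IS(KI))I(KK(SI(KK))(II(SI)K))

Answer: after 8 steps: I(IS(KI))I(KK(SI(KK))(II(SI)K))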